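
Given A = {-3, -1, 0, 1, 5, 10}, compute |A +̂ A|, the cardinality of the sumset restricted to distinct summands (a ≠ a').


Restricted sumset: A +̂ A = {a + a' : a ∈ A, a' ∈ A, a ≠ a'}.
Equivalently, take A + A and drop any sum 2a that is achievable ONLY as a + a for a ∈ A (i.e. sums representable only with equal summands).
Enumerate pairs (a, a') with a < a' (symmetric, so each unordered pair gives one sum; this covers all a ≠ a'):
  -3 + -1 = -4
  -3 + 0 = -3
  -3 + 1 = -2
  -3 + 5 = 2
  -3 + 10 = 7
  -1 + 0 = -1
  -1 + 1 = 0
  -1 + 5 = 4
  -1 + 10 = 9
  0 + 1 = 1
  0 + 5 = 5
  0 + 10 = 10
  1 + 5 = 6
  1 + 10 = 11
  5 + 10 = 15
Collected distinct sums: {-4, -3, -2, -1, 0, 1, 2, 4, 5, 6, 7, 9, 10, 11, 15}
|A +̂ A| = 15
(Reference bound: |A +̂ A| ≥ 2|A| - 3 for |A| ≥ 2, with |A| = 6 giving ≥ 9.)

|A +̂ A| = 15


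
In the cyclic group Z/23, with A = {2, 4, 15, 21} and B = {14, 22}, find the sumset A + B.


Work in Z/23Z: reduce every sum a + b modulo 23.
Enumerate all 8 pairs:
a = 2: 2+14=16, 2+22=1
a = 4: 4+14=18, 4+22=3
a = 15: 15+14=6, 15+22=14
a = 21: 21+14=12, 21+22=20
Distinct residues collected: {1, 3, 6, 12, 14, 16, 18, 20}
|A + B| = 8 (out of 23 total residues).

A + B = {1, 3, 6, 12, 14, 16, 18, 20}


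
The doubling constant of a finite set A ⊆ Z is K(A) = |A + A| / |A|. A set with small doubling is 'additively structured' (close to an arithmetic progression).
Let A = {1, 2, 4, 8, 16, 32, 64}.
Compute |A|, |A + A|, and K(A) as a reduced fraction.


|A| = 7.
Compute A + A by enumerating all 49 pairs.
A + A = {2, 3, 4, 5, 6, 8, 9, 10, 12, 16, 17, 18, 20, 24, 32, 33, 34, 36, 40, 48, 64, 65, 66, 68, 72, 80, 96, 128}, so |A + A| = 28.
K = |A + A| / |A| = 28/7 = 4/1 ≈ 4.0000.
Reference: AP of size 7 gives K = 13/7 ≈ 1.8571; a fully generic set of size 7 gives K ≈ 4.0000.

|A| = 7, |A + A| = 28, K = 28/7 = 4/1.


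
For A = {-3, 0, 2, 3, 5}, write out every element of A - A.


A - A = {a - a' : a, a' ∈ A}.
Compute a - a' for each ordered pair (a, a'):
a = -3: -3--3=0, -3-0=-3, -3-2=-5, -3-3=-6, -3-5=-8
a = 0: 0--3=3, 0-0=0, 0-2=-2, 0-3=-3, 0-5=-5
a = 2: 2--3=5, 2-0=2, 2-2=0, 2-3=-1, 2-5=-3
a = 3: 3--3=6, 3-0=3, 3-2=1, 3-3=0, 3-5=-2
a = 5: 5--3=8, 5-0=5, 5-2=3, 5-3=2, 5-5=0
Collecting distinct values (and noting 0 appears from a-a):
A - A = {-8, -6, -5, -3, -2, -1, 0, 1, 2, 3, 5, 6, 8}
|A - A| = 13

A - A = {-8, -6, -5, -3, -2, -1, 0, 1, 2, 3, 5, 6, 8}


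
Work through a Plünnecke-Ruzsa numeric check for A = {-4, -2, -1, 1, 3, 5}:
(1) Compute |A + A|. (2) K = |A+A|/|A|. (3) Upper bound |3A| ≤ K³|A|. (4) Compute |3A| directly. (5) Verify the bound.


|A| = 6.
Step 1: Compute A + A by enumerating all 36 pairs.
A + A = {-8, -6, -5, -4, -3, -2, -1, 0, 1, 2, 3, 4, 6, 8, 10}, so |A + A| = 15.
Step 2: Doubling constant K = |A + A|/|A| = 15/6 = 15/6 ≈ 2.5000.
Step 3: Plünnecke-Ruzsa gives |3A| ≤ K³·|A| = (2.5000)³ · 6 ≈ 93.7500.
Step 4: Compute 3A = A + A + A directly by enumerating all triples (a,b,c) ∈ A³; |3A| = 24.
Step 5: Check 24 ≤ 93.7500? Yes ✓.

K = 15/6, Plünnecke-Ruzsa bound K³|A| ≈ 93.7500, |3A| = 24, inequality holds.


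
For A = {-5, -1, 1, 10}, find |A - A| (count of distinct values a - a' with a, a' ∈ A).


A - A = {a - a' : a, a' ∈ A}; |A| = 4.
Bounds: 2|A|-1 ≤ |A - A| ≤ |A|² - |A| + 1, i.e. 7 ≤ |A - A| ≤ 13.
Note: 0 ∈ A - A always (from a - a). The set is symmetric: if d ∈ A - A then -d ∈ A - A.
Enumerate nonzero differences d = a - a' with a > a' (then include -d):
Positive differences: {2, 4, 6, 9, 11, 15}
Full difference set: {0} ∪ (positive diffs) ∪ (negative diffs).
|A - A| = 1 + 2·6 = 13 (matches direct enumeration: 13).

|A - A| = 13


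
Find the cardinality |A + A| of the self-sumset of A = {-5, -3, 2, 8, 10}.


A + A = {a + a' : a, a' ∈ A}; |A| = 5.
General bounds: 2|A| - 1 ≤ |A + A| ≤ |A|(|A|+1)/2, i.e. 9 ≤ |A + A| ≤ 15.
Lower bound 2|A|-1 is attained iff A is an arithmetic progression.
Enumerate sums a + a' for a ≤ a' (symmetric, so this suffices):
a = -5: -5+-5=-10, -5+-3=-8, -5+2=-3, -5+8=3, -5+10=5
a = -3: -3+-3=-6, -3+2=-1, -3+8=5, -3+10=7
a = 2: 2+2=4, 2+8=10, 2+10=12
a = 8: 8+8=16, 8+10=18
a = 10: 10+10=20
Distinct sums: {-10, -8, -6, -3, -1, 3, 4, 5, 7, 10, 12, 16, 18, 20}
|A + A| = 14

|A + A| = 14


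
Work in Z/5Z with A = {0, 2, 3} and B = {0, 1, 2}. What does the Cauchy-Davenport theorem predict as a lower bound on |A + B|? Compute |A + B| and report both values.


Cauchy-Davenport: |A + B| ≥ min(p, |A| + |B| - 1) for A, B nonempty in Z/pZ.
|A| = 3, |B| = 3, p = 5.
CD lower bound = min(5, 3 + 3 - 1) = min(5, 5) = 5.
Compute A + B mod 5 directly:
a = 0: 0+0=0, 0+1=1, 0+2=2
a = 2: 2+0=2, 2+1=3, 2+2=4
a = 3: 3+0=3, 3+1=4, 3+2=0
A + B = {0, 1, 2, 3, 4}, so |A + B| = 5.
Verify: 5 ≥ 5? Yes ✓.

CD lower bound = 5, actual |A + B| = 5.


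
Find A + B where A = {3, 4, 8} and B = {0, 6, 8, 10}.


A + B = {a + b : a ∈ A, b ∈ B}.
Enumerate all |A|·|B| = 3·4 = 12 pairs (a, b) and collect distinct sums.
a = 3: 3+0=3, 3+6=9, 3+8=11, 3+10=13
a = 4: 4+0=4, 4+6=10, 4+8=12, 4+10=14
a = 8: 8+0=8, 8+6=14, 8+8=16, 8+10=18
Collecting distinct sums: A + B = {3, 4, 8, 9, 10, 11, 12, 13, 14, 16, 18}
|A + B| = 11

A + B = {3, 4, 8, 9, 10, 11, 12, 13, 14, 16, 18}


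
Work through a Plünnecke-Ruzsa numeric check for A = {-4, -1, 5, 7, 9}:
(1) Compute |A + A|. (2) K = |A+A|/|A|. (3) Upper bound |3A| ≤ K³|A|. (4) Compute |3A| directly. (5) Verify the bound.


|A| = 5.
Step 1: Compute A + A by enumerating all 25 pairs.
A + A = {-8, -5, -2, 1, 3, 4, 5, 6, 8, 10, 12, 14, 16, 18}, so |A + A| = 14.
Step 2: Doubling constant K = |A + A|/|A| = 14/5 = 14/5 ≈ 2.8000.
Step 3: Plünnecke-Ruzsa gives |3A| ≤ K³·|A| = (2.8000)³ · 5 ≈ 109.7600.
Step 4: Compute 3A = A + A + A directly by enumerating all triples (a,b,c) ∈ A³; |3A| = 27.
Step 5: Check 27 ≤ 109.7600? Yes ✓.

K = 14/5, Plünnecke-Ruzsa bound K³|A| ≈ 109.7600, |3A| = 27, inequality holds.


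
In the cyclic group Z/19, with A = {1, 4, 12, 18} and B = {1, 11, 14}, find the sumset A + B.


Work in Z/19Z: reduce every sum a + b modulo 19.
Enumerate all 12 pairs:
a = 1: 1+1=2, 1+11=12, 1+14=15
a = 4: 4+1=5, 4+11=15, 4+14=18
a = 12: 12+1=13, 12+11=4, 12+14=7
a = 18: 18+1=0, 18+11=10, 18+14=13
Distinct residues collected: {0, 2, 4, 5, 7, 10, 12, 13, 15, 18}
|A + B| = 10 (out of 19 total residues).

A + B = {0, 2, 4, 5, 7, 10, 12, 13, 15, 18}


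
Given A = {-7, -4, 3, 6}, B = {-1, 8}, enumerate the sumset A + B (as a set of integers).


A + B = {a + b : a ∈ A, b ∈ B}.
Enumerate all |A|·|B| = 4·2 = 8 pairs (a, b) and collect distinct sums.
a = -7: -7+-1=-8, -7+8=1
a = -4: -4+-1=-5, -4+8=4
a = 3: 3+-1=2, 3+8=11
a = 6: 6+-1=5, 6+8=14
Collecting distinct sums: A + B = {-8, -5, 1, 2, 4, 5, 11, 14}
|A + B| = 8

A + B = {-8, -5, 1, 2, 4, 5, 11, 14}


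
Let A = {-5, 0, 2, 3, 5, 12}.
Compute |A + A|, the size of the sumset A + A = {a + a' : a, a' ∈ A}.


A + A = {a + a' : a, a' ∈ A}; |A| = 6.
General bounds: 2|A| - 1 ≤ |A + A| ≤ |A|(|A|+1)/2, i.e. 11 ≤ |A + A| ≤ 21.
Lower bound 2|A|-1 is attained iff A is an arithmetic progression.
Enumerate sums a + a' for a ≤ a' (symmetric, so this suffices):
a = -5: -5+-5=-10, -5+0=-5, -5+2=-3, -5+3=-2, -5+5=0, -5+12=7
a = 0: 0+0=0, 0+2=2, 0+3=3, 0+5=5, 0+12=12
a = 2: 2+2=4, 2+3=5, 2+5=7, 2+12=14
a = 3: 3+3=6, 3+5=8, 3+12=15
a = 5: 5+5=10, 5+12=17
a = 12: 12+12=24
Distinct sums: {-10, -5, -3, -2, 0, 2, 3, 4, 5, 6, 7, 8, 10, 12, 14, 15, 17, 24}
|A + A| = 18

|A + A| = 18


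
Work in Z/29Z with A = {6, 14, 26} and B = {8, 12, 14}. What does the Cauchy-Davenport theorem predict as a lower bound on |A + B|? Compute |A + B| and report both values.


Cauchy-Davenport: |A + B| ≥ min(p, |A| + |B| - 1) for A, B nonempty in Z/pZ.
|A| = 3, |B| = 3, p = 29.
CD lower bound = min(29, 3 + 3 - 1) = min(29, 5) = 5.
Compute A + B mod 29 directly:
a = 6: 6+8=14, 6+12=18, 6+14=20
a = 14: 14+8=22, 14+12=26, 14+14=28
a = 26: 26+8=5, 26+12=9, 26+14=11
A + B = {5, 9, 11, 14, 18, 20, 22, 26, 28}, so |A + B| = 9.
Verify: 9 ≥ 5? Yes ✓.

CD lower bound = 5, actual |A + B| = 9.


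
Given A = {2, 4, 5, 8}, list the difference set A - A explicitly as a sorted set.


A - A = {a - a' : a, a' ∈ A}.
Compute a - a' for each ordered pair (a, a'):
a = 2: 2-2=0, 2-4=-2, 2-5=-3, 2-8=-6
a = 4: 4-2=2, 4-4=0, 4-5=-1, 4-8=-4
a = 5: 5-2=3, 5-4=1, 5-5=0, 5-8=-3
a = 8: 8-2=6, 8-4=4, 8-5=3, 8-8=0
Collecting distinct values (and noting 0 appears from a-a):
A - A = {-6, -4, -3, -2, -1, 0, 1, 2, 3, 4, 6}
|A - A| = 11

A - A = {-6, -4, -3, -2, -1, 0, 1, 2, 3, 4, 6}


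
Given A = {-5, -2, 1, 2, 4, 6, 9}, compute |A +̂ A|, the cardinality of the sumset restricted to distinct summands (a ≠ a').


Restricted sumset: A +̂ A = {a + a' : a ∈ A, a' ∈ A, a ≠ a'}.
Equivalently, take A + A and drop any sum 2a that is achievable ONLY as a + a for a ∈ A (i.e. sums representable only with equal summands).
Enumerate pairs (a, a') with a < a' (symmetric, so each unordered pair gives one sum; this covers all a ≠ a'):
  -5 + -2 = -7
  -5 + 1 = -4
  -5 + 2 = -3
  -5 + 4 = -1
  -5 + 6 = 1
  -5 + 9 = 4
  -2 + 1 = -1
  -2 + 2 = 0
  -2 + 4 = 2
  -2 + 6 = 4
  -2 + 9 = 7
  1 + 2 = 3
  1 + 4 = 5
  1 + 6 = 7
  1 + 9 = 10
  2 + 4 = 6
  2 + 6 = 8
  2 + 9 = 11
  4 + 6 = 10
  4 + 9 = 13
  6 + 9 = 15
Collected distinct sums: {-7, -4, -3, -1, 0, 1, 2, 3, 4, 5, 6, 7, 8, 10, 11, 13, 15}
|A +̂ A| = 17
(Reference bound: |A +̂ A| ≥ 2|A| - 3 for |A| ≥ 2, with |A| = 7 giving ≥ 11.)

|A +̂ A| = 17


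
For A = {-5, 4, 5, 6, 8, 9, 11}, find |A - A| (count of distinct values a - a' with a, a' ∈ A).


A - A = {a - a' : a, a' ∈ A}; |A| = 7.
Bounds: 2|A|-1 ≤ |A - A| ≤ |A|² - |A| + 1, i.e. 13 ≤ |A - A| ≤ 43.
Note: 0 ∈ A - A always (from a - a). The set is symmetric: if d ∈ A - A then -d ∈ A - A.
Enumerate nonzero differences d = a - a' with a > a' (then include -d):
Positive differences: {1, 2, 3, 4, 5, 6, 7, 9, 10, 11, 13, 14, 16}
Full difference set: {0} ∪ (positive diffs) ∪ (negative diffs).
|A - A| = 1 + 2·13 = 27 (matches direct enumeration: 27).

|A - A| = 27


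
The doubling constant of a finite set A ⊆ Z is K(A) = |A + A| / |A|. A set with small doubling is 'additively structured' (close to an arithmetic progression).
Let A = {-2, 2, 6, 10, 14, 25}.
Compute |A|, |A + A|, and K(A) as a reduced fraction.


|A| = 6.
Compute A + A by enumerating all 36 pairs.
A + A = {-4, 0, 4, 8, 12, 16, 20, 23, 24, 27, 28, 31, 35, 39, 50}, so |A + A| = 15.
K = |A + A| / |A| = 15/6 = 5/2 ≈ 2.5000.
Reference: AP of size 6 gives K = 11/6 ≈ 1.8333; a fully generic set of size 6 gives K ≈ 3.5000.

|A| = 6, |A + A| = 15, K = 15/6 = 5/2.


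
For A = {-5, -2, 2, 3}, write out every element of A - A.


A - A = {a - a' : a, a' ∈ A}.
Compute a - a' for each ordered pair (a, a'):
a = -5: -5--5=0, -5--2=-3, -5-2=-7, -5-3=-8
a = -2: -2--5=3, -2--2=0, -2-2=-4, -2-3=-5
a = 2: 2--5=7, 2--2=4, 2-2=0, 2-3=-1
a = 3: 3--5=8, 3--2=5, 3-2=1, 3-3=0
Collecting distinct values (and noting 0 appears from a-a):
A - A = {-8, -7, -5, -4, -3, -1, 0, 1, 3, 4, 5, 7, 8}
|A - A| = 13

A - A = {-8, -7, -5, -4, -3, -1, 0, 1, 3, 4, 5, 7, 8}


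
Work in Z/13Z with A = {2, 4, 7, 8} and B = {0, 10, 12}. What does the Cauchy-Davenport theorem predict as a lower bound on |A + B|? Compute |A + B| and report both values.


Cauchy-Davenport: |A + B| ≥ min(p, |A| + |B| - 1) for A, B nonempty in Z/pZ.
|A| = 4, |B| = 3, p = 13.
CD lower bound = min(13, 4 + 3 - 1) = min(13, 6) = 6.
Compute A + B mod 13 directly:
a = 2: 2+0=2, 2+10=12, 2+12=1
a = 4: 4+0=4, 4+10=1, 4+12=3
a = 7: 7+0=7, 7+10=4, 7+12=6
a = 8: 8+0=8, 8+10=5, 8+12=7
A + B = {1, 2, 3, 4, 5, 6, 7, 8, 12}, so |A + B| = 9.
Verify: 9 ≥ 6? Yes ✓.

CD lower bound = 6, actual |A + B| = 9.


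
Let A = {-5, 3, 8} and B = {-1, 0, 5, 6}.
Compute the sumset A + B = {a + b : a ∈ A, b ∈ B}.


A + B = {a + b : a ∈ A, b ∈ B}.
Enumerate all |A|·|B| = 3·4 = 12 pairs (a, b) and collect distinct sums.
a = -5: -5+-1=-6, -5+0=-5, -5+5=0, -5+6=1
a = 3: 3+-1=2, 3+0=3, 3+5=8, 3+6=9
a = 8: 8+-1=7, 8+0=8, 8+5=13, 8+6=14
Collecting distinct sums: A + B = {-6, -5, 0, 1, 2, 3, 7, 8, 9, 13, 14}
|A + B| = 11

A + B = {-6, -5, 0, 1, 2, 3, 7, 8, 9, 13, 14}


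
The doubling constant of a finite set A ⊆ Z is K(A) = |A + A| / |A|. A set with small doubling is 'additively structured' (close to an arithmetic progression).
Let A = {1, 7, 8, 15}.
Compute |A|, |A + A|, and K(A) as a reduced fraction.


|A| = 4.
Compute A + A by enumerating all 16 pairs.
A + A = {2, 8, 9, 14, 15, 16, 22, 23, 30}, so |A + A| = 9.
K = |A + A| / |A| = 9/4 (already in lowest terms) ≈ 2.2500.
Reference: AP of size 4 gives K = 7/4 ≈ 1.7500; a fully generic set of size 4 gives K ≈ 2.5000.

|A| = 4, |A + A| = 9, K = 9/4.


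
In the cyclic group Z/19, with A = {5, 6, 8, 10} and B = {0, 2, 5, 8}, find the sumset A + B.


Work in Z/19Z: reduce every sum a + b modulo 19.
Enumerate all 16 pairs:
a = 5: 5+0=5, 5+2=7, 5+5=10, 5+8=13
a = 6: 6+0=6, 6+2=8, 6+5=11, 6+8=14
a = 8: 8+0=8, 8+2=10, 8+5=13, 8+8=16
a = 10: 10+0=10, 10+2=12, 10+5=15, 10+8=18
Distinct residues collected: {5, 6, 7, 8, 10, 11, 12, 13, 14, 15, 16, 18}
|A + B| = 12 (out of 19 total residues).

A + B = {5, 6, 7, 8, 10, 11, 12, 13, 14, 15, 16, 18}


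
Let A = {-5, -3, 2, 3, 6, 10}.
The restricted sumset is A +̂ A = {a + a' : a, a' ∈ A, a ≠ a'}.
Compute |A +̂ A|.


Restricted sumset: A +̂ A = {a + a' : a ∈ A, a' ∈ A, a ≠ a'}.
Equivalently, take A + A and drop any sum 2a that is achievable ONLY as a + a for a ∈ A (i.e. sums representable only with equal summands).
Enumerate pairs (a, a') with a < a' (symmetric, so each unordered pair gives one sum; this covers all a ≠ a'):
  -5 + -3 = -8
  -5 + 2 = -3
  -5 + 3 = -2
  -5 + 6 = 1
  -5 + 10 = 5
  -3 + 2 = -1
  -3 + 3 = 0
  -3 + 6 = 3
  -3 + 10 = 7
  2 + 3 = 5
  2 + 6 = 8
  2 + 10 = 12
  3 + 6 = 9
  3 + 10 = 13
  6 + 10 = 16
Collected distinct sums: {-8, -3, -2, -1, 0, 1, 3, 5, 7, 8, 9, 12, 13, 16}
|A +̂ A| = 14
(Reference bound: |A +̂ A| ≥ 2|A| - 3 for |A| ≥ 2, with |A| = 6 giving ≥ 9.)

|A +̂ A| = 14


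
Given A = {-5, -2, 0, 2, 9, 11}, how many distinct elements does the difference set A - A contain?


A - A = {a - a' : a, a' ∈ A}; |A| = 6.
Bounds: 2|A|-1 ≤ |A - A| ≤ |A|² - |A| + 1, i.e. 11 ≤ |A - A| ≤ 31.
Note: 0 ∈ A - A always (from a - a). The set is symmetric: if d ∈ A - A then -d ∈ A - A.
Enumerate nonzero differences d = a - a' with a > a' (then include -d):
Positive differences: {2, 3, 4, 5, 7, 9, 11, 13, 14, 16}
Full difference set: {0} ∪ (positive diffs) ∪ (negative diffs).
|A - A| = 1 + 2·10 = 21 (matches direct enumeration: 21).

|A - A| = 21


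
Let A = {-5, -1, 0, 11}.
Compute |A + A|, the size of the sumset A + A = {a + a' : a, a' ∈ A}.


A + A = {a + a' : a, a' ∈ A}; |A| = 4.
General bounds: 2|A| - 1 ≤ |A + A| ≤ |A|(|A|+1)/2, i.e. 7 ≤ |A + A| ≤ 10.
Lower bound 2|A|-1 is attained iff A is an arithmetic progression.
Enumerate sums a + a' for a ≤ a' (symmetric, so this suffices):
a = -5: -5+-5=-10, -5+-1=-6, -5+0=-5, -5+11=6
a = -1: -1+-1=-2, -1+0=-1, -1+11=10
a = 0: 0+0=0, 0+11=11
a = 11: 11+11=22
Distinct sums: {-10, -6, -5, -2, -1, 0, 6, 10, 11, 22}
|A + A| = 10

|A + A| = 10


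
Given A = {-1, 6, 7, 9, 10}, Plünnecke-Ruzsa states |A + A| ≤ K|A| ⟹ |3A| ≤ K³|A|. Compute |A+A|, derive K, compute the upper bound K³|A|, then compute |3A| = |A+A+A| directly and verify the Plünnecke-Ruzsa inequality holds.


|A| = 5.
Step 1: Compute A + A by enumerating all 25 pairs.
A + A = {-2, 5, 6, 8, 9, 12, 13, 14, 15, 16, 17, 18, 19, 20}, so |A + A| = 14.
Step 2: Doubling constant K = |A + A|/|A| = 14/5 = 14/5 ≈ 2.8000.
Step 3: Plünnecke-Ruzsa gives |3A| ≤ K³·|A| = (2.8000)³ · 5 ≈ 109.7600.
Step 4: Compute 3A = A + A + A directly by enumerating all triples (a,b,c) ∈ A³; |3A| = 25.
Step 5: Check 25 ≤ 109.7600? Yes ✓.

K = 14/5, Plünnecke-Ruzsa bound K³|A| ≈ 109.7600, |3A| = 25, inequality holds.


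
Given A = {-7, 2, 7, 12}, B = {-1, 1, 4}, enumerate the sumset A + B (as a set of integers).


A + B = {a + b : a ∈ A, b ∈ B}.
Enumerate all |A|·|B| = 4·3 = 12 pairs (a, b) and collect distinct sums.
a = -7: -7+-1=-8, -7+1=-6, -7+4=-3
a = 2: 2+-1=1, 2+1=3, 2+4=6
a = 7: 7+-1=6, 7+1=8, 7+4=11
a = 12: 12+-1=11, 12+1=13, 12+4=16
Collecting distinct sums: A + B = {-8, -6, -3, 1, 3, 6, 8, 11, 13, 16}
|A + B| = 10

A + B = {-8, -6, -3, 1, 3, 6, 8, 11, 13, 16}


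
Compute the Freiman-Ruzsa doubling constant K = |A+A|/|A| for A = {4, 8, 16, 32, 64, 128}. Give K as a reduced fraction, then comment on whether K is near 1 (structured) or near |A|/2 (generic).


|A| = 6.
Compute A + A by enumerating all 36 pairs.
A + A = {8, 12, 16, 20, 24, 32, 36, 40, 48, 64, 68, 72, 80, 96, 128, 132, 136, 144, 160, 192, 256}, so |A + A| = 21.
K = |A + A| / |A| = 21/6 = 7/2 ≈ 3.5000.
Reference: AP of size 6 gives K = 11/6 ≈ 1.8333; a fully generic set of size 6 gives K ≈ 3.5000.

|A| = 6, |A + A| = 21, K = 21/6 = 7/2.


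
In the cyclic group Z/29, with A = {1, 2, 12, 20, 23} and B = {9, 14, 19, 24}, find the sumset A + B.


Work in Z/29Z: reduce every sum a + b modulo 29.
Enumerate all 20 pairs:
a = 1: 1+9=10, 1+14=15, 1+19=20, 1+24=25
a = 2: 2+9=11, 2+14=16, 2+19=21, 2+24=26
a = 12: 12+9=21, 12+14=26, 12+19=2, 12+24=7
a = 20: 20+9=0, 20+14=5, 20+19=10, 20+24=15
a = 23: 23+9=3, 23+14=8, 23+19=13, 23+24=18
Distinct residues collected: {0, 2, 3, 5, 7, 8, 10, 11, 13, 15, 16, 18, 20, 21, 25, 26}
|A + B| = 16 (out of 29 total residues).

A + B = {0, 2, 3, 5, 7, 8, 10, 11, 13, 15, 16, 18, 20, 21, 25, 26}


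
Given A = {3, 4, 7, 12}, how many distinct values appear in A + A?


A + A = {a + a' : a, a' ∈ A}; |A| = 4.
General bounds: 2|A| - 1 ≤ |A + A| ≤ |A|(|A|+1)/2, i.e. 7 ≤ |A + A| ≤ 10.
Lower bound 2|A|-1 is attained iff A is an arithmetic progression.
Enumerate sums a + a' for a ≤ a' (symmetric, so this suffices):
a = 3: 3+3=6, 3+4=7, 3+7=10, 3+12=15
a = 4: 4+4=8, 4+7=11, 4+12=16
a = 7: 7+7=14, 7+12=19
a = 12: 12+12=24
Distinct sums: {6, 7, 8, 10, 11, 14, 15, 16, 19, 24}
|A + A| = 10

|A + A| = 10


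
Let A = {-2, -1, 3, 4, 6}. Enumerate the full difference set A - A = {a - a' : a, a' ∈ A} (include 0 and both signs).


A - A = {a - a' : a, a' ∈ A}.
Compute a - a' for each ordered pair (a, a'):
a = -2: -2--2=0, -2--1=-1, -2-3=-5, -2-4=-6, -2-6=-8
a = -1: -1--2=1, -1--1=0, -1-3=-4, -1-4=-5, -1-6=-7
a = 3: 3--2=5, 3--1=4, 3-3=0, 3-4=-1, 3-6=-3
a = 4: 4--2=6, 4--1=5, 4-3=1, 4-4=0, 4-6=-2
a = 6: 6--2=8, 6--1=7, 6-3=3, 6-4=2, 6-6=0
Collecting distinct values (and noting 0 appears from a-a):
A - A = {-8, -7, -6, -5, -4, -3, -2, -1, 0, 1, 2, 3, 4, 5, 6, 7, 8}
|A - A| = 17

A - A = {-8, -7, -6, -5, -4, -3, -2, -1, 0, 1, 2, 3, 4, 5, 6, 7, 8}


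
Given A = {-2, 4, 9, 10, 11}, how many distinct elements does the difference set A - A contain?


A - A = {a - a' : a, a' ∈ A}; |A| = 5.
Bounds: 2|A|-1 ≤ |A - A| ≤ |A|² - |A| + 1, i.e. 9 ≤ |A - A| ≤ 21.
Note: 0 ∈ A - A always (from a - a). The set is symmetric: if d ∈ A - A then -d ∈ A - A.
Enumerate nonzero differences d = a - a' with a > a' (then include -d):
Positive differences: {1, 2, 5, 6, 7, 11, 12, 13}
Full difference set: {0} ∪ (positive diffs) ∪ (negative diffs).
|A - A| = 1 + 2·8 = 17 (matches direct enumeration: 17).

|A - A| = 17


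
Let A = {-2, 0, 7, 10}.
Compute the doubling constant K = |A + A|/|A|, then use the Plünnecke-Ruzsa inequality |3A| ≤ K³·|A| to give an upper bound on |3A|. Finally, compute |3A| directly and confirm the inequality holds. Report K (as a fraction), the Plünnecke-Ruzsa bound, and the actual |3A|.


|A| = 4.
Step 1: Compute A + A by enumerating all 16 pairs.
A + A = {-4, -2, 0, 5, 7, 8, 10, 14, 17, 20}, so |A + A| = 10.
Step 2: Doubling constant K = |A + A|/|A| = 10/4 = 10/4 ≈ 2.5000.
Step 3: Plünnecke-Ruzsa gives |3A| ≤ K³·|A| = (2.5000)³ · 4 ≈ 62.5000.
Step 4: Compute 3A = A + A + A directly by enumerating all triples (a,b,c) ∈ A³; |3A| = 20.
Step 5: Check 20 ≤ 62.5000? Yes ✓.

K = 10/4, Plünnecke-Ruzsa bound K³|A| ≈ 62.5000, |3A| = 20, inequality holds.


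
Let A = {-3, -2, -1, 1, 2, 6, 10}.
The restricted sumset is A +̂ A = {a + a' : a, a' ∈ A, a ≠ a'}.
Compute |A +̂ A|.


Restricted sumset: A +̂ A = {a + a' : a ∈ A, a' ∈ A, a ≠ a'}.
Equivalently, take A + A and drop any sum 2a that is achievable ONLY as a + a for a ∈ A (i.e. sums representable only with equal summands).
Enumerate pairs (a, a') with a < a' (symmetric, so each unordered pair gives one sum; this covers all a ≠ a'):
  -3 + -2 = -5
  -3 + -1 = -4
  -3 + 1 = -2
  -3 + 2 = -1
  -3 + 6 = 3
  -3 + 10 = 7
  -2 + -1 = -3
  -2 + 1 = -1
  -2 + 2 = 0
  -2 + 6 = 4
  -2 + 10 = 8
  -1 + 1 = 0
  -1 + 2 = 1
  -1 + 6 = 5
  -1 + 10 = 9
  1 + 2 = 3
  1 + 6 = 7
  1 + 10 = 11
  2 + 6 = 8
  2 + 10 = 12
  6 + 10 = 16
Collected distinct sums: {-5, -4, -3, -2, -1, 0, 1, 3, 4, 5, 7, 8, 9, 11, 12, 16}
|A +̂ A| = 16
(Reference bound: |A +̂ A| ≥ 2|A| - 3 for |A| ≥ 2, with |A| = 7 giving ≥ 11.)

|A +̂ A| = 16


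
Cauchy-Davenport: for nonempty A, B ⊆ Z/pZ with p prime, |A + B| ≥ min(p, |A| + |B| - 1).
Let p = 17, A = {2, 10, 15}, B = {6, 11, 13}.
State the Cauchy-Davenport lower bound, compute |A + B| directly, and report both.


Cauchy-Davenport: |A + B| ≥ min(p, |A| + |B| - 1) for A, B nonempty in Z/pZ.
|A| = 3, |B| = 3, p = 17.
CD lower bound = min(17, 3 + 3 - 1) = min(17, 5) = 5.
Compute A + B mod 17 directly:
a = 2: 2+6=8, 2+11=13, 2+13=15
a = 10: 10+6=16, 10+11=4, 10+13=6
a = 15: 15+6=4, 15+11=9, 15+13=11
A + B = {4, 6, 8, 9, 11, 13, 15, 16}, so |A + B| = 8.
Verify: 8 ≥ 5? Yes ✓.

CD lower bound = 5, actual |A + B| = 8.


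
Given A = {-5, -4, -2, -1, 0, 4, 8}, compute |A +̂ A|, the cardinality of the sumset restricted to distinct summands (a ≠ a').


Restricted sumset: A +̂ A = {a + a' : a ∈ A, a' ∈ A, a ≠ a'}.
Equivalently, take A + A and drop any sum 2a that is achievable ONLY as a + a for a ∈ A (i.e. sums representable only with equal summands).
Enumerate pairs (a, a') with a < a' (symmetric, so each unordered pair gives one sum; this covers all a ≠ a'):
  -5 + -4 = -9
  -5 + -2 = -7
  -5 + -1 = -6
  -5 + 0 = -5
  -5 + 4 = -1
  -5 + 8 = 3
  -4 + -2 = -6
  -4 + -1 = -5
  -4 + 0 = -4
  -4 + 4 = 0
  -4 + 8 = 4
  -2 + -1 = -3
  -2 + 0 = -2
  -2 + 4 = 2
  -2 + 8 = 6
  -1 + 0 = -1
  -1 + 4 = 3
  -1 + 8 = 7
  0 + 4 = 4
  0 + 8 = 8
  4 + 8 = 12
Collected distinct sums: {-9, -7, -6, -5, -4, -3, -2, -1, 0, 2, 3, 4, 6, 7, 8, 12}
|A +̂ A| = 16
(Reference bound: |A +̂ A| ≥ 2|A| - 3 for |A| ≥ 2, with |A| = 7 giving ≥ 11.)

|A +̂ A| = 16


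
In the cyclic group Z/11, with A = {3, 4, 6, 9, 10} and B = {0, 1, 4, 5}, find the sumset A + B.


Work in Z/11Z: reduce every sum a + b modulo 11.
Enumerate all 20 pairs:
a = 3: 3+0=3, 3+1=4, 3+4=7, 3+5=8
a = 4: 4+0=4, 4+1=5, 4+4=8, 4+5=9
a = 6: 6+0=6, 6+1=7, 6+4=10, 6+5=0
a = 9: 9+0=9, 9+1=10, 9+4=2, 9+5=3
a = 10: 10+0=10, 10+1=0, 10+4=3, 10+5=4
Distinct residues collected: {0, 2, 3, 4, 5, 6, 7, 8, 9, 10}
|A + B| = 10 (out of 11 total residues).

A + B = {0, 2, 3, 4, 5, 6, 7, 8, 9, 10}


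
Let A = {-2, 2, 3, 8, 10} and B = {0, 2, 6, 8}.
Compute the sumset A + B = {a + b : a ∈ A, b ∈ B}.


A + B = {a + b : a ∈ A, b ∈ B}.
Enumerate all |A|·|B| = 5·4 = 20 pairs (a, b) and collect distinct sums.
a = -2: -2+0=-2, -2+2=0, -2+6=4, -2+8=6
a = 2: 2+0=2, 2+2=4, 2+6=8, 2+8=10
a = 3: 3+0=3, 3+2=5, 3+6=9, 3+8=11
a = 8: 8+0=8, 8+2=10, 8+6=14, 8+8=16
a = 10: 10+0=10, 10+2=12, 10+6=16, 10+8=18
Collecting distinct sums: A + B = {-2, 0, 2, 3, 4, 5, 6, 8, 9, 10, 11, 12, 14, 16, 18}
|A + B| = 15

A + B = {-2, 0, 2, 3, 4, 5, 6, 8, 9, 10, 11, 12, 14, 16, 18}


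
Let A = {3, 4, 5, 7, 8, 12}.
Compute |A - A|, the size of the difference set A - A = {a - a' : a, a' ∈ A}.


A - A = {a - a' : a, a' ∈ A}; |A| = 6.
Bounds: 2|A|-1 ≤ |A - A| ≤ |A|² - |A| + 1, i.e. 11 ≤ |A - A| ≤ 31.
Note: 0 ∈ A - A always (from a - a). The set is symmetric: if d ∈ A - A then -d ∈ A - A.
Enumerate nonzero differences d = a - a' with a > a' (then include -d):
Positive differences: {1, 2, 3, 4, 5, 7, 8, 9}
Full difference set: {0} ∪ (positive diffs) ∪ (negative diffs).
|A - A| = 1 + 2·8 = 17 (matches direct enumeration: 17).

|A - A| = 17


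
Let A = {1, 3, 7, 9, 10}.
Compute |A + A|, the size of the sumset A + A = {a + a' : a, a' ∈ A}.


A + A = {a + a' : a, a' ∈ A}; |A| = 5.
General bounds: 2|A| - 1 ≤ |A + A| ≤ |A|(|A|+1)/2, i.e. 9 ≤ |A + A| ≤ 15.
Lower bound 2|A|-1 is attained iff A is an arithmetic progression.
Enumerate sums a + a' for a ≤ a' (symmetric, so this suffices):
a = 1: 1+1=2, 1+3=4, 1+7=8, 1+9=10, 1+10=11
a = 3: 3+3=6, 3+7=10, 3+9=12, 3+10=13
a = 7: 7+7=14, 7+9=16, 7+10=17
a = 9: 9+9=18, 9+10=19
a = 10: 10+10=20
Distinct sums: {2, 4, 6, 8, 10, 11, 12, 13, 14, 16, 17, 18, 19, 20}
|A + A| = 14

|A + A| = 14


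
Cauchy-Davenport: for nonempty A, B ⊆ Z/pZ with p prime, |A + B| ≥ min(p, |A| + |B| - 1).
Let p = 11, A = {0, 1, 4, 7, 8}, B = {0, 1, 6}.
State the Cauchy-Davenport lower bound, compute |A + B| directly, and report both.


Cauchy-Davenport: |A + B| ≥ min(p, |A| + |B| - 1) for A, B nonempty in Z/pZ.
|A| = 5, |B| = 3, p = 11.
CD lower bound = min(11, 5 + 3 - 1) = min(11, 7) = 7.
Compute A + B mod 11 directly:
a = 0: 0+0=0, 0+1=1, 0+6=6
a = 1: 1+0=1, 1+1=2, 1+6=7
a = 4: 4+0=4, 4+1=5, 4+6=10
a = 7: 7+0=7, 7+1=8, 7+6=2
a = 8: 8+0=8, 8+1=9, 8+6=3
A + B = {0, 1, 2, 3, 4, 5, 6, 7, 8, 9, 10}, so |A + B| = 11.
Verify: 11 ≥ 7? Yes ✓.

CD lower bound = 7, actual |A + B| = 11.


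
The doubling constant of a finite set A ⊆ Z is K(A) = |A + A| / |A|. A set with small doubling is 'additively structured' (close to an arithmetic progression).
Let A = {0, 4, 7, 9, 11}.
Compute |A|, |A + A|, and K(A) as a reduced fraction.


|A| = 5.
Compute A + A by enumerating all 25 pairs.
A + A = {0, 4, 7, 8, 9, 11, 13, 14, 15, 16, 18, 20, 22}, so |A + A| = 13.
K = |A + A| / |A| = 13/5 (already in lowest terms) ≈ 2.6000.
Reference: AP of size 5 gives K = 9/5 ≈ 1.8000; a fully generic set of size 5 gives K ≈ 3.0000.

|A| = 5, |A + A| = 13, K = 13/5.


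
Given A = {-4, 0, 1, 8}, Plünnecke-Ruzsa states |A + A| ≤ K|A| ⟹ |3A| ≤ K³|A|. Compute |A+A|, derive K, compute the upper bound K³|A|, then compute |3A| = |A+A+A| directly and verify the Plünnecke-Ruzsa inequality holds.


|A| = 4.
Step 1: Compute A + A by enumerating all 16 pairs.
A + A = {-8, -4, -3, 0, 1, 2, 4, 8, 9, 16}, so |A + A| = 10.
Step 2: Doubling constant K = |A + A|/|A| = 10/4 = 10/4 ≈ 2.5000.
Step 3: Plünnecke-Ruzsa gives |3A| ≤ K³·|A| = (2.5000)³ · 4 ≈ 62.5000.
Step 4: Compute 3A = A + A + A directly by enumerating all triples (a,b,c) ∈ A³; |3A| = 19.
Step 5: Check 19 ≤ 62.5000? Yes ✓.

K = 10/4, Plünnecke-Ruzsa bound K³|A| ≈ 62.5000, |3A| = 19, inequality holds.


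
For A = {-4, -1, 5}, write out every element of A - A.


A - A = {a - a' : a, a' ∈ A}.
Compute a - a' for each ordered pair (a, a'):
a = -4: -4--4=0, -4--1=-3, -4-5=-9
a = -1: -1--4=3, -1--1=0, -1-5=-6
a = 5: 5--4=9, 5--1=6, 5-5=0
Collecting distinct values (and noting 0 appears from a-a):
A - A = {-9, -6, -3, 0, 3, 6, 9}
|A - A| = 7

A - A = {-9, -6, -3, 0, 3, 6, 9}


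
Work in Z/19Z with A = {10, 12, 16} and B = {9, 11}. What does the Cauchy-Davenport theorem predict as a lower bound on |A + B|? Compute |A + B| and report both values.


Cauchy-Davenport: |A + B| ≥ min(p, |A| + |B| - 1) for A, B nonempty in Z/pZ.
|A| = 3, |B| = 2, p = 19.
CD lower bound = min(19, 3 + 2 - 1) = min(19, 4) = 4.
Compute A + B mod 19 directly:
a = 10: 10+9=0, 10+11=2
a = 12: 12+9=2, 12+11=4
a = 16: 16+9=6, 16+11=8
A + B = {0, 2, 4, 6, 8}, so |A + B| = 5.
Verify: 5 ≥ 4? Yes ✓.

CD lower bound = 4, actual |A + B| = 5.


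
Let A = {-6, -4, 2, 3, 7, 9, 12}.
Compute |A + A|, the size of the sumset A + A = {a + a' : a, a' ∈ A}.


A + A = {a + a' : a, a' ∈ A}; |A| = 7.
General bounds: 2|A| - 1 ≤ |A + A| ≤ |A|(|A|+1)/2, i.e. 13 ≤ |A + A| ≤ 28.
Lower bound 2|A|-1 is attained iff A is an arithmetic progression.
Enumerate sums a + a' for a ≤ a' (symmetric, so this suffices):
a = -6: -6+-6=-12, -6+-4=-10, -6+2=-4, -6+3=-3, -6+7=1, -6+9=3, -6+12=6
a = -4: -4+-4=-8, -4+2=-2, -4+3=-1, -4+7=3, -4+9=5, -4+12=8
a = 2: 2+2=4, 2+3=5, 2+7=9, 2+9=11, 2+12=14
a = 3: 3+3=6, 3+7=10, 3+9=12, 3+12=15
a = 7: 7+7=14, 7+9=16, 7+12=19
a = 9: 9+9=18, 9+12=21
a = 12: 12+12=24
Distinct sums: {-12, -10, -8, -4, -3, -2, -1, 1, 3, 4, 5, 6, 8, 9, 10, 11, 12, 14, 15, 16, 18, 19, 21, 24}
|A + A| = 24

|A + A| = 24


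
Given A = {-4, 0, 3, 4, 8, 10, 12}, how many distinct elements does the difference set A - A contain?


A - A = {a - a' : a, a' ∈ A}; |A| = 7.
Bounds: 2|A|-1 ≤ |A - A| ≤ |A|² - |A| + 1, i.e. 13 ≤ |A - A| ≤ 43.
Note: 0 ∈ A - A always (from a - a). The set is symmetric: if d ∈ A - A then -d ∈ A - A.
Enumerate nonzero differences d = a - a' with a > a' (then include -d):
Positive differences: {1, 2, 3, 4, 5, 6, 7, 8, 9, 10, 12, 14, 16}
Full difference set: {0} ∪ (positive diffs) ∪ (negative diffs).
|A - A| = 1 + 2·13 = 27 (matches direct enumeration: 27).

|A - A| = 27


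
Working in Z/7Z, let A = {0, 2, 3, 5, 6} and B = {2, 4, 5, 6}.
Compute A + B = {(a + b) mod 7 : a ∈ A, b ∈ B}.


Work in Z/7Z: reduce every sum a + b modulo 7.
Enumerate all 20 pairs:
a = 0: 0+2=2, 0+4=4, 0+5=5, 0+6=6
a = 2: 2+2=4, 2+4=6, 2+5=0, 2+6=1
a = 3: 3+2=5, 3+4=0, 3+5=1, 3+6=2
a = 5: 5+2=0, 5+4=2, 5+5=3, 5+6=4
a = 6: 6+2=1, 6+4=3, 6+5=4, 6+6=5
Distinct residues collected: {0, 1, 2, 3, 4, 5, 6}
|A + B| = 7 (out of 7 total residues).

A + B = {0, 1, 2, 3, 4, 5, 6}


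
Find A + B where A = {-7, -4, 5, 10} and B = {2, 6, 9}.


A + B = {a + b : a ∈ A, b ∈ B}.
Enumerate all |A|·|B| = 4·3 = 12 pairs (a, b) and collect distinct sums.
a = -7: -7+2=-5, -7+6=-1, -7+9=2
a = -4: -4+2=-2, -4+6=2, -4+9=5
a = 5: 5+2=7, 5+6=11, 5+9=14
a = 10: 10+2=12, 10+6=16, 10+9=19
Collecting distinct sums: A + B = {-5, -2, -1, 2, 5, 7, 11, 12, 14, 16, 19}
|A + B| = 11

A + B = {-5, -2, -1, 2, 5, 7, 11, 12, 14, 16, 19}


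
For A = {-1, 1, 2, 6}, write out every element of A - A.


A - A = {a - a' : a, a' ∈ A}.
Compute a - a' for each ordered pair (a, a'):
a = -1: -1--1=0, -1-1=-2, -1-2=-3, -1-6=-7
a = 1: 1--1=2, 1-1=0, 1-2=-1, 1-6=-5
a = 2: 2--1=3, 2-1=1, 2-2=0, 2-6=-4
a = 6: 6--1=7, 6-1=5, 6-2=4, 6-6=0
Collecting distinct values (and noting 0 appears from a-a):
A - A = {-7, -5, -4, -3, -2, -1, 0, 1, 2, 3, 4, 5, 7}
|A - A| = 13

A - A = {-7, -5, -4, -3, -2, -1, 0, 1, 2, 3, 4, 5, 7}


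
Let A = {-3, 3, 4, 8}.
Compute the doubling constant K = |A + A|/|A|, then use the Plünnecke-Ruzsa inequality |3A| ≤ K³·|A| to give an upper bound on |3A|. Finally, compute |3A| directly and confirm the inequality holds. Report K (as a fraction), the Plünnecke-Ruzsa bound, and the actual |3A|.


|A| = 4.
Step 1: Compute A + A by enumerating all 16 pairs.
A + A = {-6, 0, 1, 5, 6, 7, 8, 11, 12, 16}, so |A + A| = 10.
Step 2: Doubling constant K = |A + A|/|A| = 10/4 = 10/4 ≈ 2.5000.
Step 3: Plünnecke-Ruzsa gives |3A| ≤ K³·|A| = (2.5000)³ · 4 ≈ 62.5000.
Step 4: Compute 3A = A + A + A directly by enumerating all triples (a,b,c) ∈ A³; |3A| = 19.
Step 5: Check 19 ≤ 62.5000? Yes ✓.

K = 10/4, Plünnecke-Ruzsa bound K³|A| ≈ 62.5000, |3A| = 19, inequality holds.


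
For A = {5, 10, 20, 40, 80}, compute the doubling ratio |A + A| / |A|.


|A| = 5.
Compute A + A by enumerating all 25 pairs.
A + A = {10, 15, 20, 25, 30, 40, 45, 50, 60, 80, 85, 90, 100, 120, 160}, so |A + A| = 15.
K = |A + A| / |A| = 15/5 = 3/1 ≈ 3.0000.
Reference: AP of size 5 gives K = 9/5 ≈ 1.8000; a fully generic set of size 5 gives K ≈ 3.0000.

|A| = 5, |A + A| = 15, K = 15/5 = 3/1.


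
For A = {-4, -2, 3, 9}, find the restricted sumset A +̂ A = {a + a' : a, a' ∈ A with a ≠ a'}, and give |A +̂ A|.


Restricted sumset: A +̂ A = {a + a' : a ∈ A, a' ∈ A, a ≠ a'}.
Equivalently, take A + A and drop any sum 2a that is achievable ONLY as a + a for a ∈ A (i.e. sums representable only with equal summands).
Enumerate pairs (a, a') with a < a' (symmetric, so each unordered pair gives one sum; this covers all a ≠ a'):
  -4 + -2 = -6
  -4 + 3 = -1
  -4 + 9 = 5
  -2 + 3 = 1
  -2 + 9 = 7
  3 + 9 = 12
Collected distinct sums: {-6, -1, 1, 5, 7, 12}
|A +̂ A| = 6
(Reference bound: |A +̂ A| ≥ 2|A| - 3 for |A| ≥ 2, with |A| = 4 giving ≥ 5.)

|A +̂ A| = 6


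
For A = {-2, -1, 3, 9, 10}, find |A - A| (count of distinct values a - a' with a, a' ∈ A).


A - A = {a - a' : a, a' ∈ A}; |A| = 5.
Bounds: 2|A|-1 ≤ |A - A| ≤ |A|² - |A| + 1, i.e. 9 ≤ |A - A| ≤ 21.
Note: 0 ∈ A - A always (from a - a). The set is symmetric: if d ∈ A - A then -d ∈ A - A.
Enumerate nonzero differences d = a - a' with a > a' (then include -d):
Positive differences: {1, 4, 5, 6, 7, 10, 11, 12}
Full difference set: {0} ∪ (positive diffs) ∪ (negative diffs).
|A - A| = 1 + 2·8 = 17 (matches direct enumeration: 17).

|A - A| = 17


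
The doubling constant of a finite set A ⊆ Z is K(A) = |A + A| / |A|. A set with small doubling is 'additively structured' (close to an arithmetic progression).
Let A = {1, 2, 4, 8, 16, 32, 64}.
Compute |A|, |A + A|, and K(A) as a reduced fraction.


|A| = 7.
Compute A + A by enumerating all 49 pairs.
A + A = {2, 3, 4, 5, 6, 8, 9, 10, 12, 16, 17, 18, 20, 24, 32, 33, 34, 36, 40, 48, 64, 65, 66, 68, 72, 80, 96, 128}, so |A + A| = 28.
K = |A + A| / |A| = 28/7 = 4/1 ≈ 4.0000.
Reference: AP of size 7 gives K = 13/7 ≈ 1.8571; a fully generic set of size 7 gives K ≈ 4.0000.

|A| = 7, |A + A| = 28, K = 28/7 = 4/1.


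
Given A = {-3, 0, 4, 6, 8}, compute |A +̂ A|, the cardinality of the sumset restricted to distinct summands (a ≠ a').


Restricted sumset: A +̂ A = {a + a' : a ∈ A, a' ∈ A, a ≠ a'}.
Equivalently, take A + A and drop any sum 2a that is achievable ONLY as a + a for a ∈ A (i.e. sums representable only with equal summands).
Enumerate pairs (a, a') with a < a' (symmetric, so each unordered pair gives one sum; this covers all a ≠ a'):
  -3 + 0 = -3
  -3 + 4 = 1
  -3 + 6 = 3
  -3 + 8 = 5
  0 + 4 = 4
  0 + 6 = 6
  0 + 8 = 8
  4 + 6 = 10
  4 + 8 = 12
  6 + 8 = 14
Collected distinct sums: {-3, 1, 3, 4, 5, 6, 8, 10, 12, 14}
|A +̂ A| = 10
(Reference bound: |A +̂ A| ≥ 2|A| - 3 for |A| ≥ 2, with |A| = 5 giving ≥ 7.)

|A +̂ A| = 10


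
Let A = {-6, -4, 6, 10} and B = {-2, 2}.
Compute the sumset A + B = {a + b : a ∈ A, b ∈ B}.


A + B = {a + b : a ∈ A, b ∈ B}.
Enumerate all |A|·|B| = 4·2 = 8 pairs (a, b) and collect distinct sums.
a = -6: -6+-2=-8, -6+2=-4
a = -4: -4+-2=-6, -4+2=-2
a = 6: 6+-2=4, 6+2=8
a = 10: 10+-2=8, 10+2=12
Collecting distinct sums: A + B = {-8, -6, -4, -2, 4, 8, 12}
|A + B| = 7

A + B = {-8, -6, -4, -2, 4, 8, 12}


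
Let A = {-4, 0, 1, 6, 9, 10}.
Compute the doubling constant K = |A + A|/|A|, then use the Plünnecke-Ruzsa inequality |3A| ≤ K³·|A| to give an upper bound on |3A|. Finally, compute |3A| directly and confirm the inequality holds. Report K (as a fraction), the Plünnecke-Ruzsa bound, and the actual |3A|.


|A| = 6.
Step 1: Compute A + A by enumerating all 36 pairs.
A + A = {-8, -4, -3, 0, 1, 2, 5, 6, 7, 9, 10, 11, 12, 15, 16, 18, 19, 20}, so |A + A| = 18.
Step 2: Doubling constant K = |A + A|/|A| = 18/6 = 18/6 ≈ 3.0000.
Step 3: Plünnecke-Ruzsa gives |3A| ≤ K³·|A| = (3.0000)³ · 6 ≈ 162.0000.
Step 4: Compute 3A = A + A + A directly by enumerating all triples (a,b,c) ∈ A³; |3A| = 35.
Step 5: Check 35 ≤ 162.0000? Yes ✓.

K = 18/6, Plünnecke-Ruzsa bound K³|A| ≈ 162.0000, |3A| = 35, inequality holds.


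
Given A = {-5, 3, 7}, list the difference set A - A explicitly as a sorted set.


A - A = {a - a' : a, a' ∈ A}.
Compute a - a' for each ordered pair (a, a'):
a = -5: -5--5=0, -5-3=-8, -5-7=-12
a = 3: 3--5=8, 3-3=0, 3-7=-4
a = 7: 7--5=12, 7-3=4, 7-7=0
Collecting distinct values (and noting 0 appears from a-a):
A - A = {-12, -8, -4, 0, 4, 8, 12}
|A - A| = 7

A - A = {-12, -8, -4, 0, 4, 8, 12}


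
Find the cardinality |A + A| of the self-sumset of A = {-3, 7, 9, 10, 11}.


A + A = {a + a' : a, a' ∈ A}; |A| = 5.
General bounds: 2|A| - 1 ≤ |A + A| ≤ |A|(|A|+1)/2, i.e. 9 ≤ |A + A| ≤ 15.
Lower bound 2|A|-1 is attained iff A is an arithmetic progression.
Enumerate sums a + a' for a ≤ a' (symmetric, so this suffices):
a = -3: -3+-3=-6, -3+7=4, -3+9=6, -3+10=7, -3+11=8
a = 7: 7+7=14, 7+9=16, 7+10=17, 7+11=18
a = 9: 9+9=18, 9+10=19, 9+11=20
a = 10: 10+10=20, 10+11=21
a = 11: 11+11=22
Distinct sums: {-6, 4, 6, 7, 8, 14, 16, 17, 18, 19, 20, 21, 22}
|A + A| = 13

|A + A| = 13


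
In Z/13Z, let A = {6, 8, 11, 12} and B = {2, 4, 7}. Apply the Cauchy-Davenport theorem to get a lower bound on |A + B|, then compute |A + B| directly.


Cauchy-Davenport: |A + B| ≥ min(p, |A| + |B| - 1) for A, B nonempty in Z/pZ.
|A| = 4, |B| = 3, p = 13.
CD lower bound = min(13, 4 + 3 - 1) = min(13, 6) = 6.
Compute A + B mod 13 directly:
a = 6: 6+2=8, 6+4=10, 6+7=0
a = 8: 8+2=10, 8+4=12, 8+7=2
a = 11: 11+2=0, 11+4=2, 11+7=5
a = 12: 12+2=1, 12+4=3, 12+7=6
A + B = {0, 1, 2, 3, 5, 6, 8, 10, 12}, so |A + B| = 9.
Verify: 9 ≥ 6? Yes ✓.

CD lower bound = 6, actual |A + B| = 9.


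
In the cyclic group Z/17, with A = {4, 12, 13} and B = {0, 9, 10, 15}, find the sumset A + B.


Work in Z/17Z: reduce every sum a + b modulo 17.
Enumerate all 12 pairs:
a = 4: 4+0=4, 4+9=13, 4+10=14, 4+15=2
a = 12: 12+0=12, 12+9=4, 12+10=5, 12+15=10
a = 13: 13+0=13, 13+9=5, 13+10=6, 13+15=11
Distinct residues collected: {2, 4, 5, 6, 10, 11, 12, 13, 14}
|A + B| = 9 (out of 17 total residues).

A + B = {2, 4, 5, 6, 10, 11, 12, 13, 14}


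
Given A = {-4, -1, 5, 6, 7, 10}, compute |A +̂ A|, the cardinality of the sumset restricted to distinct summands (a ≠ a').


Restricted sumset: A +̂ A = {a + a' : a ∈ A, a' ∈ A, a ≠ a'}.
Equivalently, take A + A and drop any sum 2a that is achievable ONLY as a + a for a ∈ A (i.e. sums representable only with equal summands).
Enumerate pairs (a, a') with a < a' (symmetric, so each unordered pair gives one sum; this covers all a ≠ a'):
  -4 + -1 = -5
  -4 + 5 = 1
  -4 + 6 = 2
  -4 + 7 = 3
  -4 + 10 = 6
  -1 + 5 = 4
  -1 + 6 = 5
  -1 + 7 = 6
  -1 + 10 = 9
  5 + 6 = 11
  5 + 7 = 12
  5 + 10 = 15
  6 + 7 = 13
  6 + 10 = 16
  7 + 10 = 17
Collected distinct sums: {-5, 1, 2, 3, 4, 5, 6, 9, 11, 12, 13, 15, 16, 17}
|A +̂ A| = 14
(Reference bound: |A +̂ A| ≥ 2|A| - 3 for |A| ≥ 2, with |A| = 6 giving ≥ 9.)

|A +̂ A| = 14


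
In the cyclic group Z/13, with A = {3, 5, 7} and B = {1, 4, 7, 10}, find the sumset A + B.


Work in Z/13Z: reduce every sum a + b modulo 13.
Enumerate all 12 pairs:
a = 3: 3+1=4, 3+4=7, 3+7=10, 3+10=0
a = 5: 5+1=6, 5+4=9, 5+7=12, 5+10=2
a = 7: 7+1=8, 7+4=11, 7+7=1, 7+10=4
Distinct residues collected: {0, 1, 2, 4, 6, 7, 8, 9, 10, 11, 12}
|A + B| = 11 (out of 13 total residues).

A + B = {0, 1, 2, 4, 6, 7, 8, 9, 10, 11, 12}


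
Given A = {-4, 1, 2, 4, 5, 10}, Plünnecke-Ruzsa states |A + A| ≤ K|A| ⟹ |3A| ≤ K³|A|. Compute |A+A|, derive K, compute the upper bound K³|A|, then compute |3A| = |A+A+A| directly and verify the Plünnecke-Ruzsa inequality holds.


|A| = 6.
Step 1: Compute A + A by enumerating all 36 pairs.
A + A = {-8, -3, -2, 0, 1, 2, 3, 4, 5, 6, 7, 8, 9, 10, 11, 12, 14, 15, 20}, so |A + A| = 19.
Step 2: Doubling constant K = |A + A|/|A| = 19/6 = 19/6 ≈ 3.1667.
Step 3: Plünnecke-Ruzsa gives |3A| ≤ K³·|A| = (3.1667)³ · 6 ≈ 190.5278.
Step 4: Compute 3A = A + A + A directly by enumerating all triples (a,b,c) ∈ A³; |3A| = 33.
Step 5: Check 33 ≤ 190.5278? Yes ✓.

K = 19/6, Plünnecke-Ruzsa bound K³|A| ≈ 190.5278, |3A| = 33, inequality holds.


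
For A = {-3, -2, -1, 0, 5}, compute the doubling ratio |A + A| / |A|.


|A| = 5.
Compute A + A by enumerating all 25 pairs.
A + A = {-6, -5, -4, -3, -2, -1, 0, 2, 3, 4, 5, 10}, so |A + A| = 12.
K = |A + A| / |A| = 12/5 (already in lowest terms) ≈ 2.4000.
Reference: AP of size 5 gives K = 9/5 ≈ 1.8000; a fully generic set of size 5 gives K ≈ 3.0000.

|A| = 5, |A + A| = 12, K = 12/5.
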